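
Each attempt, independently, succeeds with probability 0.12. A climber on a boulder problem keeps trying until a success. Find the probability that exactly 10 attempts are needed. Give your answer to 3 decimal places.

0.038

Geometric (trials to first success), p = 0.12.
P(Y = 10) = (1−p)^9 · p = 0.31648 · 0.12 = 0.03798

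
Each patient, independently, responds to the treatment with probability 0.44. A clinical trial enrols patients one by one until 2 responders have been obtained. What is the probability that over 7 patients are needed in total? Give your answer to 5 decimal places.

Needing more than 7 patients ⇔ fewer than 2 successes in the first 7. With X ~ Binomial(7, 0.44), P(Y > 7) = P(X ≤ 1).
  k=0: C(7,0)·0.44^0·0.56^7 = 0.0172709
  k=1: C(7,1)·0.44^1·0.56^6 = 0.0949902
P(X ≤ 1) = 0.1122612

0.11226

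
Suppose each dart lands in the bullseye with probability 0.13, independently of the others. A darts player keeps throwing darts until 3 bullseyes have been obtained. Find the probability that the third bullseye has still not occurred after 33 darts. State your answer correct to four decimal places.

Needing more than 33 darts ⇔ fewer than 3 successes in the first 33. With X ~ Binomial(33, 0.13), P(Y > 33) = P(X ≤ 2).
  k=0: C(33,0)·0.13^0·0.87^33 = 0.010096
  k=1: C(33,1)·0.13^1·0.87^32 = 0.049782
  k=2: C(33,2)·0.13^2·0.87^31 = 0.119019
P(X ≤ 2) = 0.178897

0.1789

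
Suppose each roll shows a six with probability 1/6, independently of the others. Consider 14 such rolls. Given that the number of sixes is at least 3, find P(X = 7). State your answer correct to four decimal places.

0.0081

X ~ Binomial(14, 0.166667). Want P(X=7 | X≥3) = P(X=7) / P(X≥3).
P(X=7) = C(14,7)·0.166667^7·0.833333^7 = 0.003422
P(X≥3) = 1 − 0.077887 − 0.218082 − 0.283507 = 0.420524
Ratio = 0.003422 / 0.420524 = 0.008136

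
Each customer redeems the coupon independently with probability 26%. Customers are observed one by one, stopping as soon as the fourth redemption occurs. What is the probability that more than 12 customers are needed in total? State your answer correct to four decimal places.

Needing more than 12 customers ⇔ fewer than 4 successes in the first 12. With X ~ Binomial(12, 0.26), P(Y > 12) = P(X ≤ 3).
  k=0: C(12,0)·0.26^0·0.74^12 = 0.026964
  k=1: C(12,1)·0.26^1·0.74^11 = 0.113685
  k=2: C(12,2)·0.26^2·0.74^10 = 0.219689
  k=3: C(12,3)·0.26^3·0.74^9 = 0.257293
P(X ≤ 3) = 0.617631

0.6176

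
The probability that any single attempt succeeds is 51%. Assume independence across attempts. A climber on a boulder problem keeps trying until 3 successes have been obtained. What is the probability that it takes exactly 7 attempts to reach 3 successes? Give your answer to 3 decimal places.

0.115

Y = trial on which the third success occurs; negative binomial, r=3, p=0.51.
P(Y=7) = C(6,2) · p^3 · (1−p)^4
= 15 · 0.13265 · 0.057648 = 0.11471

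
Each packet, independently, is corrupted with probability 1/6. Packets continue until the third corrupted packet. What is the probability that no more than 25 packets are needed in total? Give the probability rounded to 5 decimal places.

0.81131

Finishing within 25 packets ⇔ at least 3 successes in the first 25. With X ~ Binomial(25, 0.166667), P(Y ≤ 25) = 1 − P(X ≤ 2).
  k=0: C(25,0)·0.166667^0·0.833333^25 = 0.0104826
  k=1: C(25,1)·0.166667^1·0.833333^24 = 0.0524130
  k=2: C(25,2)·0.166667^2·0.833333^23 = 0.1257912
1 − 0.1886867 = 0.8113133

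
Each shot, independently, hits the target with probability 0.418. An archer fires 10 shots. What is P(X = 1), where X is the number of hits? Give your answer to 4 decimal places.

0.0320

X ~ Binomial(n=10, p=0.418).
P(X=1) = C(10,1) · p^1 · (1−p)^9
= 10 · 0.418 · 0.0076614 = 0.032025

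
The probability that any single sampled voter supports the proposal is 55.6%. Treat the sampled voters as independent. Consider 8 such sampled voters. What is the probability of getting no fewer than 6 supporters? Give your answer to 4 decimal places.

X ~ Binomial(8, 0.556); P(X ≥ 6) = Σ C(8,k) p^k (1−p)^(8−k) over k:
  k=6: C(8,6)·0.556^6·0.444^2 = 0.163069
  k=7: C(8,7)·0.556^7·0.444^1 = 0.058344
  k=8: C(8,8)·0.556^8·0.444^0 = 0.009133
Total = 0.230546

0.2305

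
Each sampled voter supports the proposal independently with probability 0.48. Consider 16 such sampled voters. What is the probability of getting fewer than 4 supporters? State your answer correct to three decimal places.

X ~ Binomial(16, 0.48); P(X ≤ 3) = Σ C(16,k) p^k (1−p)^(16−k) over k:
  k=0: C(16,0)·0.48^0·0.52^16 = 0.00003
  k=1: C(16,1)·0.48^1·0.52^15 = 0.00042
  k=2: C(16,2)·0.48^2·0.52^14 = 0.00292
  k=3: C(16,3)·0.48^3·0.52^13 = 0.01259
Total = 0.01596

0.016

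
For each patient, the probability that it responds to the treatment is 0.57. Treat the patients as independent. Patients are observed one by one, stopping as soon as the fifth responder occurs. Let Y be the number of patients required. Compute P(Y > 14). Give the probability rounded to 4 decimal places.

0.0304

Needing more than 14 patients ⇔ fewer than 5 successes in the first 14. With X ~ Binomial(14, 0.57), P(Y > 14) = P(X ≤ 4).
  k=0: C(14,0)·0.57^0·0.43^14 = 0.000007
  k=1: C(14,1)·0.57^1·0.43^13 = 0.000137
  k=2: C(14,2)·0.57^2·0.43^12 = 0.001181
  k=3: C(14,3)·0.57^3·0.43^11 = 0.006264
  k=4: C(14,4)·0.57^4·0.43^10 = 0.022836
P(X ≤ 4) = 0.030426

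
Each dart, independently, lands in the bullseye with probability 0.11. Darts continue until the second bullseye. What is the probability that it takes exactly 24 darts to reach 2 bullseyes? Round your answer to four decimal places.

Y = trial on which the second success occurs; negative binomial, r=2, p=0.11.
P(Y=24) = C(23,1) · p^2 · (1−p)^22
= 23 · 0.0121 · 0.077016 = 0.021434

0.0214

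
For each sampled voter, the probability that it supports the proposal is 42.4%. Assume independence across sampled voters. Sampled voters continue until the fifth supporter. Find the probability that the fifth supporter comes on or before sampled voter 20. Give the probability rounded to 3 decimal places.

0.968

Finishing within 20 sampled voters ⇔ at least 5 successes in the first 20. With X ~ Binomial(20, 0.424), P(Y ≤ 20) = 1 − P(X ≤ 4).
  k=0: C(20,0)·0.424^0·0.576^20 = 0.00002
  k=1: C(20,1)·0.424^1·0.576^19 = 0.00024
  k=2: C(20,2)·0.424^2·0.576^18 = 0.00166
  k=3: C(20,3)·0.424^3·0.576^17 = 0.00735
  k=4: C(20,4)·0.424^4·0.576^16 = 0.02299
1 − 0.03225 = 0.96775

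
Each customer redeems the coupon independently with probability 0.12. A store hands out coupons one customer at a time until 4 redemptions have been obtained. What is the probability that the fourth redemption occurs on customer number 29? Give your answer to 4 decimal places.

Y = trial on which the fourth success occurs; negative binomial, r=4, p=0.12.
P(Y=29) = C(28,3) · p^4 · (1−p)^25
= 3276 · 0.00020736 · 0.040932 = 0.027806

0.0278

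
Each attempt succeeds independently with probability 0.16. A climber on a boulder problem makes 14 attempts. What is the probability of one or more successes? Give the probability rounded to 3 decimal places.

0.913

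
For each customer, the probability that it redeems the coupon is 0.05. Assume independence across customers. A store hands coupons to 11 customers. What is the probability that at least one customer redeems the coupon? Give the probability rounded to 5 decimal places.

0.43120

P(at least one) = 1 − P(none) = 1 − (1 − 0.05)^11
= 1 − 0.5688001 = 0.4311999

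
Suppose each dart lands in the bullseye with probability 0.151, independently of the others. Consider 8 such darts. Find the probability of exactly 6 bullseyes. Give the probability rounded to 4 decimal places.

X ~ Binomial(n=8, p=0.151).
P(X=6) = C(8,6) · p^6 · (1−p)^2
= 28 · 1.1854e-05 · 0.7208 = 0.000239

0.0002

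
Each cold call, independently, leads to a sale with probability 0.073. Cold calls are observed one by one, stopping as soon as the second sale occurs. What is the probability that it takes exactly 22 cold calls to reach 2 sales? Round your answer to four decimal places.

0.0246

Y = trial on which the second success occurs; negative binomial, r=2, p=0.073.
P(Y=22) = C(21,1) · p^2 · (1−p)^20
= 21 · 0.005329 · 0.21958 = 0.024573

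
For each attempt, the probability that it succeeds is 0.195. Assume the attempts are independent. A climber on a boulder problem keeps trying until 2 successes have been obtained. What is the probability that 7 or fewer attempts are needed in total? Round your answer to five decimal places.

Finishing within 7 attempts ⇔ at least 2 successes in the first 7. With X ~ Binomial(7, 0.195), P(Y ≤ 7) = 1 − P(X ≤ 1).
  k=0: C(7,0)·0.195^0·0.805^7 = 0.2190641
  k=1: C(7,1)·0.195^1·0.805^6 = 0.3714565
1 − 0.5905206 = 0.4094794

0.40948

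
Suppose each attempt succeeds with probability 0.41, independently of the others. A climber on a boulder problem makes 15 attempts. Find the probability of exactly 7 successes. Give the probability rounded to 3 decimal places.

0.184

X ~ Binomial(n=15, p=0.41).
P(X=7) = C(15,7) · p^7 · (1−p)^8
= 6435 · 0.0019475 · 0.014683 = 0.18401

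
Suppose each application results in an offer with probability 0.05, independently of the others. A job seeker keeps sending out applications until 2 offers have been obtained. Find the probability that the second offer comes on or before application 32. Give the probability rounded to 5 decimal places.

Finishing within 32 applications ⇔ at least 2 successes in the first 32. With X ~ Binomial(32, 0.05), P(Y ≤ 32) = 1 − P(X ≤ 1).
  k=0: C(32,0)·0.05^0·0.95^32 = 0.1937115
  k=1: C(32,1)·0.05^1·0.95^31 = 0.3262509
1 − 0.5199624 = 0.4800376

0.48004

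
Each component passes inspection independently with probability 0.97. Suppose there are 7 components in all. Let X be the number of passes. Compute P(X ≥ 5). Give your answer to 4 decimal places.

0.9991

X ~ Binomial(7, 0.97); P(X ≥ 5) = Σ C(7,k) p^k (1−p)^(7−k) over k:
  k=5: C(7,5)·0.97^5·0.03^2 = 0.016230
  k=6: C(7,6)·0.97^6·0.03^1 = 0.174924
  k=7: C(7,7)·0.97^7·0.03^0 = 0.807983
Total = 0.999137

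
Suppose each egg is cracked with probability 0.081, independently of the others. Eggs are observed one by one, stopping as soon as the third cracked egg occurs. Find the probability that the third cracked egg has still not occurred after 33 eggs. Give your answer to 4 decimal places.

Needing more than 33 eggs ⇔ fewer than 3 successes in the first 33. With X ~ Binomial(33, 0.081), P(Y > 33) = P(X ≤ 2).
  k=0: C(33,0)·0.081^0·0.919^33 = 0.061576
  k=1: C(33,1)·0.081^1·0.919^32 = 0.179100
  k=2: C(33,2)·0.081^2·0.919^31 = 0.252572
P(X ≤ 2) = 0.493248

0.4932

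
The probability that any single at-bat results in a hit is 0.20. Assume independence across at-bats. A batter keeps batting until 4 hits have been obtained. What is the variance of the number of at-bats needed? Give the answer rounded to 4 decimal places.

80.0000

Y = total at-bats until the fourth success; negative binomial with r=4, p=0.20.
Var(Y) = r(1−p)/p² = 4·0.80 / 0.20² = 80.000000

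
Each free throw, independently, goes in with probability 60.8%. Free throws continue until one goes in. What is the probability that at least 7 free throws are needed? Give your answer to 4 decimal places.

0.0036

Y = number of free throws to the first success; geometric, p = 0.608.
P(Y > 6) = P(first 6 all fail) = (1−p)^6 = 0.003628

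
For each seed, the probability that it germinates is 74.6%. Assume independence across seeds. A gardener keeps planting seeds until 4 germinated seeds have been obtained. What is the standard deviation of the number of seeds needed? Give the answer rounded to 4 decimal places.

1.3512

Y = total seeds until the fourth success; negative binomial with r=4, p=0.746.
SD(Y) = √[r(1−p)/p²] = √(1.825644) = 1.351164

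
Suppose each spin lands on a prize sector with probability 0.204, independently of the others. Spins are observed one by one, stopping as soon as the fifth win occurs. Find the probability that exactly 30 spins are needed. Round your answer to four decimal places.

0.0280

Y = trial on which the fifth success occurs; negative binomial, r=5, p=0.204.
P(Y=30) = C(29,4) · p^5 · (1−p)^25
= 23751 · 0.00035331 · 0.0033329 = 0.027968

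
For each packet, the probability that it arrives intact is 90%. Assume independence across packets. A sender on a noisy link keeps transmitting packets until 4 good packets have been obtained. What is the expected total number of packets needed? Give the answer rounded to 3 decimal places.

4.444

Y = total packets until the fourth success; negative binomial with r=4, p=0.90.
E[Y] = r / p = 4 / 0.90 = 4.44444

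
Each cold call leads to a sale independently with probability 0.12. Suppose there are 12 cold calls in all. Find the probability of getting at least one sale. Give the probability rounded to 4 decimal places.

0.7843

P(at least one) = 1 − P(none) = 1 − (1 − 0.12)^12
= 1 − 0.215671 = 0.784329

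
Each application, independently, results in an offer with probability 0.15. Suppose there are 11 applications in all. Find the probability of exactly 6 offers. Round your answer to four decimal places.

X ~ Binomial(n=11, p=0.15).
P(X=6) = C(11,6) · p^6 · (1−p)^5
= 462 · 1.1391e-05 · 0.44371 = 0.002335

0.0023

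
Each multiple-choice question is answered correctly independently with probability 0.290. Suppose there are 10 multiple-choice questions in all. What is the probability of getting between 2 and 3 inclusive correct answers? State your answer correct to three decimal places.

0.511

X ~ Binomial(10, 0.29); P(2 ≤ X ≤ 3) = Σ C(10,k) p^k (1−p)^(10−k) over k:
  k=2: C(10,2)·0.29^2·0.71^8 = 0.24439
  k=3: C(10,3)·0.29^3·0.71^7 = 0.26619
Total = 0.51057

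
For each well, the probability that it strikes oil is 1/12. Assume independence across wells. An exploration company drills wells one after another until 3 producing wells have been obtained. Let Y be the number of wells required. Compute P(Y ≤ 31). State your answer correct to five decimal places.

Finishing within 31 wells ⇔ at least 3 successes in the first 31. With X ~ Binomial(31, 0.083333), P(Y ≤ 31) = 1 − P(X ≤ 2).
  k=0: C(31,0)·0.083333^0·0.916667^31 = 0.0673837
  k=1: C(31,1)·0.083333^1·0.916667^30 = 0.1898994
  k=2: C(31,2)·0.083333^2·0.916667^29 = 0.2589537
1 − 0.5162368 = 0.4837632

0.48376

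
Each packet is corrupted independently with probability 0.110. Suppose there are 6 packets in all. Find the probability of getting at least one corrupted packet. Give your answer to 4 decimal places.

0.5030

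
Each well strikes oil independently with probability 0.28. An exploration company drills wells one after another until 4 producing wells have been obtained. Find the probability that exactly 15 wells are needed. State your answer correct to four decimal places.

0.0603

Y = trial on which the fourth success occurs; negative binomial, r=4, p=0.28.
P(Y=15) = C(14,3) · p^4 · (1−p)^11
= 364 · 0.0061466 · 0.026956 = 0.060310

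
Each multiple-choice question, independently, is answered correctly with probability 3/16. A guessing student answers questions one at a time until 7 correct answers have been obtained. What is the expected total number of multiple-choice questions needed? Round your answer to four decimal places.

37.3333

Y = total multiple-choice questions until the seventh success; negative binomial with r=7, p=0.1875.
E[Y] = r / p = 7 / 0.1875 = 37.333333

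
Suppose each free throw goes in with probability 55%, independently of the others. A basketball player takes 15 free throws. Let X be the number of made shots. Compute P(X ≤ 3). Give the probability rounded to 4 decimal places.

X ~ Binomial(15, 0.55); P(X ≤ 3) = Σ C(15,k) p^k (1−p)^(15−k) over k:
  k=0: C(15,0)·0.55^0·0.45^15 = 0.000006
  k=1: C(15,1)·0.55^1·0.45^14 = 0.000115
  k=2: C(15,2)·0.55^2·0.45^13 = 0.000986
  k=3: C(15,3)·0.55^3·0.45^12 = 0.005220
Total = 0.006327

0.0063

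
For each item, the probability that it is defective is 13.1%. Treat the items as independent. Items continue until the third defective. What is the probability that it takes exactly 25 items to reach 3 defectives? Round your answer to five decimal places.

Y = trial on which the third success occurs; negative binomial, r=3, p=0.131.
P(Y=25) = C(24,2) · p^3 · (1−p)^22
= 276 · 0.0022481 · 0.045544 = 0.0282591

0.02826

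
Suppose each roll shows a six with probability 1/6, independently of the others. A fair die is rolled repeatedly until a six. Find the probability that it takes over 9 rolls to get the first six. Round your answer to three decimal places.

0.194

Y = number of rolls to the first success; geometric, p = 0.166667.
P(Y > 9) = P(first 9 all fail) = (1−p)^9 = 0.19381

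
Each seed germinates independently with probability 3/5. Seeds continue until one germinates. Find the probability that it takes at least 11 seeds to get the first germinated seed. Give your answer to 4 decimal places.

Y = number of seeds to the first success; geometric, p = 0.60.
P(Y > 10) = P(first 10 all fail) = (1−p)^10 = 0.000105

0.0001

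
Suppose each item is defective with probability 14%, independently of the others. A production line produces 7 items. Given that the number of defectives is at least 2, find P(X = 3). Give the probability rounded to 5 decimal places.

X ~ Binomial(7, 0.14). Want P(X=3 | X≥2) = P(X=3) / P(X≥2).
P(X=3) = C(7,3)·0.14^3·0.86^4 = 0.0525347
P(X≥2) = 1 − 0.3479278 − 0.3964759 = 0.2555963
Ratio = 0.0525347 / 0.2555963 = 0.2055377

0.20554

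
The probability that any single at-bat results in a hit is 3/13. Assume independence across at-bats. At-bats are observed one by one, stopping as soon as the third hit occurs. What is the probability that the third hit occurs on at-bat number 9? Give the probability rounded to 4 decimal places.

0.0713

Y = trial on which the third success occurs; negative binomial, r=3, p=0.230769.
P(Y=9) = C(8,2) · p^3 · (1−p)^6
= 28 · 0.012289 · 0.20718 = 0.071290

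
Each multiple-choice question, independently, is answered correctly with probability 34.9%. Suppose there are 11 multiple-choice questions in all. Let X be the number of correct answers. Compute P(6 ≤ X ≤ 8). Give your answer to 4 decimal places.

0.1450

X ~ Binomial(11, 0.349); P(6 ≤ X ≤ 8) = Σ C(11,k) p^k (1−p)^(11−k) over k:
  k=6: C(11,6)·0.349^6·0.651^5 = 0.097611
  k=7: C(11,7)·0.349^7·0.651^4 = 0.037378
  k=8: C(11,8)·0.349^8·0.651^3 = 0.010019
Total = 0.145008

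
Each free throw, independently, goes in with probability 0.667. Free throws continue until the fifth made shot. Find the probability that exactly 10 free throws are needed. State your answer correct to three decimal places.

Y = trial on which the fifth success occurs; negative binomial, r=5, p=0.667.
P(Y=10) = C(9,4) · p^5 · (1−p)^5
= 126 · 0.13202 · 0.0040947 = 0.06811

0.068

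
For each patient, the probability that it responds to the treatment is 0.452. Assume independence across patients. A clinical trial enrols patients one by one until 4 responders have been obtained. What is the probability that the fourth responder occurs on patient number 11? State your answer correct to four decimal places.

0.0743

Y = trial on which the fourth success occurs; negative binomial, r=4, p=0.452.
P(Y=11) = C(10,3) · p^4 · (1−p)^7
= 120 · 0.04174 · 0.014841 = 0.074336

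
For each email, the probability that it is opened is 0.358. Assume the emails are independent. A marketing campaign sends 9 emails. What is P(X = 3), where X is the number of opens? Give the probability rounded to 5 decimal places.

0.26986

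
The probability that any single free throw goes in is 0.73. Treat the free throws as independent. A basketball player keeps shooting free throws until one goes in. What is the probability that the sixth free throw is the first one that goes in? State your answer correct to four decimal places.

Geometric (trials to first success), p = 0.73.
P(Y = 6) = (1−p)^5 · p = 0.0014349 · 0.73 = 0.001047

0.0010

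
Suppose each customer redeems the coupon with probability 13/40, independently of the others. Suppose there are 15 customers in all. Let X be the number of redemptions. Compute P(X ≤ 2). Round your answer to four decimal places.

0.0896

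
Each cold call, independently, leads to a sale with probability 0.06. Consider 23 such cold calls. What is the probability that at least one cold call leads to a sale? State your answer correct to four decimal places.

0.7590

P(at least one) = 1 − P(none) = 1 − (1 − 0.06)^23
= 1 − 0.240958 = 0.759042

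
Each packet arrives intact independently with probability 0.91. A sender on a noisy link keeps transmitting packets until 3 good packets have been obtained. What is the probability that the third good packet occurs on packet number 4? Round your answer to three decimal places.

0.203

Y = trial on which the third success occurs; negative binomial, r=3, p=0.91.
P(Y=4) = C(3,2) · p^3 · (1−p)^1
= 3 · 0.75357 · 0.09 = 0.20346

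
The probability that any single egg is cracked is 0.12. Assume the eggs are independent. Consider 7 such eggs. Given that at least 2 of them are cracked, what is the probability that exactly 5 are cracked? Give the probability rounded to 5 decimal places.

X ~ Binomial(7, 0.12). Want P(X=5 | X≥2) = P(X=5) / P(X≥2).
P(X=5) = C(7,5)·0.12^5·0.88^2 = 0.0004047
P(X≥2) = 1 − 0.4086756 − 0.3900994 = 0.2012250
Ratio = 0.0004047 / 0.2012250 = 0.0020110

0.00201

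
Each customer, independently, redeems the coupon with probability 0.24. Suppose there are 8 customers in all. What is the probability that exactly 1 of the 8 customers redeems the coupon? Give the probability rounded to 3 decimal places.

X ~ Binomial(n=8, p=0.24).
P(X=1) = C(8,1) · p^1 · (1−p)^7
= 8 · 0.24 · 0.14645 = 0.28119

0.281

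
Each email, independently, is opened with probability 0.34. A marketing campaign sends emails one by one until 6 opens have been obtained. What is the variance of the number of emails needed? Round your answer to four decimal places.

34.2561

Y = total emails until the sixth success; negative binomial with r=6, p=0.34.
Var(Y) = r(1−p)/p² = 6·0.66 / 0.34² = 34.256055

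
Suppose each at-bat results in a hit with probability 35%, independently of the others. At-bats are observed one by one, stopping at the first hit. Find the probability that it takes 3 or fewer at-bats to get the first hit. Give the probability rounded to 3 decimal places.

Y = number of at-bats to the first success; geometric, p = 0.35.
P(Y ≤ 3) = 1 − (1−p)^3 = 1 − 0.27463 = 0.72537

0.725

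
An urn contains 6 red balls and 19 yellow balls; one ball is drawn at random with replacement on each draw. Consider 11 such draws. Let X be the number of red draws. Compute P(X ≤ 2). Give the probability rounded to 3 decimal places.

X ~ Binomial(11, 0.24); P(X ≤ 2) = Σ C(11,k) p^k (1−p)^(11−k) over k:
  k=0: C(11,0)·0.24^0·0.76^11 = 0.04886
  k=1: C(11,1)·0.24^1·0.76^10 = 0.16972
  k=2: C(11,2)·0.24^2·0.76^9 = 0.26798
Total = 0.48657

0.487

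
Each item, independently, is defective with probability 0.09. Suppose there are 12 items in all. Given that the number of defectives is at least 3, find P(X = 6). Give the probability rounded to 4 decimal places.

0.0032

X ~ Binomial(12, 0.09). Want P(X=6 | X≥3) = P(X=6) / P(X≥3).
P(X=6) = C(12,6)·0.09^6·0.91^6 = 0.000279
P(X≥3) = 1 − 0.322475 − 0.382718 − 0.208182 = 0.086624
Ratio = 0.000279 / 0.086624 = 0.003219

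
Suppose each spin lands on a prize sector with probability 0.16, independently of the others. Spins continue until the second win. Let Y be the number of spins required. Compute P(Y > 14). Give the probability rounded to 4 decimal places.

0.3193

Needing more than 14 spins ⇔ fewer than 2 successes in the first 14. With X ~ Binomial(14, 0.16), P(Y > 14) = P(X ≤ 1).
  k=0: C(14,0)·0.16^0·0.84^14 = 0.087078
  k=1: C(14,1)·0.16^1·0.84^13 = 0.232209
P(X ≤ 1) = 0.319287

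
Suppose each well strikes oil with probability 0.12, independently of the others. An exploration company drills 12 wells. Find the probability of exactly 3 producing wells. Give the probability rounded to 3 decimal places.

0.120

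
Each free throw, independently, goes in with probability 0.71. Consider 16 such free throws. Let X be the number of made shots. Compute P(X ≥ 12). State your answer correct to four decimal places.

X ~ Binomial(16, 0.71); P(X ≥ 12) = Σ C(16,k) p^k (1−p)^(16−k) over k:
  k=12: C(16,12)·0.71^12·0.29^4 = 0.211234
  k=13: C(16,13)·0.71^13·0.29^3 = 0.159126
  k=14: C(16,14)·0.71^14·0.29^2 = 0.083482
  k=15: C(16,15)·0.71^15·0.29^1 = 0.027252
  k=16: C(16,16)·0.71^16·0.29^0 = 0.004170
Total = 0.485264

0.4853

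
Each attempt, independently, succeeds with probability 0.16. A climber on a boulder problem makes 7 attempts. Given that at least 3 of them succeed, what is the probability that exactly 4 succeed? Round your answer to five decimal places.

X ~ Binomial(7, 0.16). Want P(X=4 | X≥3) = P(X=4) / P(X≥3).
P(X=4) = C(7,4)·0.16^4·0.84^3 = 0.0135952
P(X≥3) = 1 − 0.2950903 − 0.3934538 − 0.2248307 = 0.0866251
Ratio = 0.0135952 / 0.0866251 = 0.1569430

0.15694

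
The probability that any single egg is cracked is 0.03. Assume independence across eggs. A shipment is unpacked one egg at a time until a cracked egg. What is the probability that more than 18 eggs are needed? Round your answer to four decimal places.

Y = number of eggs to the first success; geometric, p = 0.03.
P(Y > 18) = P(first 18 all fail) = (1−p)^18 = 0.577951

0.5780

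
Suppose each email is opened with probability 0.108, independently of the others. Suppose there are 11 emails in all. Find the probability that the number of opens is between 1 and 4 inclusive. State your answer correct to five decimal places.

X ~ Binomial(11, 0.108); P(1 ≤ X ≤ 4) = Σ C(11,k) p^k (1−p)^(11−k) over k:
  k=1: C(11,1)·0.108^1·0.892^10 = 0.3788480
  k=2: C(11,2)·0.108^2·0.892^9 = 0.2293474
  k=3: C(11,3)·0.108^3·0.892^8 = 0.0833056
  k=4: C(11,4)·0.108^4·0.892^7 = 0.0201726
Total = 0.7116736

0.71167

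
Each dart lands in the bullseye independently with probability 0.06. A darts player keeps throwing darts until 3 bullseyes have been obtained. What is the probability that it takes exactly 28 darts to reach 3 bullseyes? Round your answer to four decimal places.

0.0161

Y = trial on which the third success occurs; negative binomial, r=3, p=0.06.
P(Y=28) = C(27,2) · p^3 · (1−p)^25
= 351 · 0.000216 · 0.21291 = 0.016142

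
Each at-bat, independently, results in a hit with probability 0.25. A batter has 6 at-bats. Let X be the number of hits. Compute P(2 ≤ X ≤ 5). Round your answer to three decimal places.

X ~ Binomial(6, 0.25); P(2 ≤ X ≤ 5) = Σ C(6,k) p^k (1−p)^(6−k) over k:
  k=2: C(6,2)·0.25^2·0.75^4 = 0.29663
  k=3: C(6,3)·0.25^3·0.75^3 = 0.13184
  k=4: C(6,4)·0.25^4·0.75^2 = 0.03296
  k=5: C(6,5)·0.25^5·0.75^1 = 0.00439
Total = 0.46582

0.466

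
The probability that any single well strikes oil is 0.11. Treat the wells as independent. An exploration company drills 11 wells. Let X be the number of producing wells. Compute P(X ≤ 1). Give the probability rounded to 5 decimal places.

0.65482

X ~ Binomial(11, 0.11); P(X ≤ 1) = Σ C(11,k) p^k (1−p)^(11−k) over k:
  k=0: C(11,0)·0.11^0·0.89^11 = 0.2775173
  k=1: C(11,1)·0.11^1·0.89^10 = 0.3772988
Total = 0.6548161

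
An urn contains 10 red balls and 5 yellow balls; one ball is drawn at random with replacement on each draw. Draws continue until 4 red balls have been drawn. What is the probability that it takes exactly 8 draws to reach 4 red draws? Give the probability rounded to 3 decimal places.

0.085

Y = trial on which the fourth success occurs; negative binomial, r=4, p=0.666667.
P(Y=8) = C(7,3) · p^4 · (1−p)^4
= 35 · 0.19753 · 0.012346 = 0.08535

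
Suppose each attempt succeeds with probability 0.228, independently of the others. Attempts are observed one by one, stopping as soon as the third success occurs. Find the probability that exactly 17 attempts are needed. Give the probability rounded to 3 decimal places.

0.038

Y = trial on which the third success occurs; negative binomial, r=3, p=0.228.
P(Y=17) = C(16,2) · p^3 · (1−p)^14
= 120 · 0.011852 · 0.026708 = 0.03799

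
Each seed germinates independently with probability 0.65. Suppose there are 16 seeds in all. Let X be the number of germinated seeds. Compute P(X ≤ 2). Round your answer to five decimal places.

0.00002

X ~ Binomial(16, 0.65); P(X ≤ 2) = Σ C(16,k) p^k (1−p)^(16−k) over k:
  k=0: C(16,0)·0.65^0·0.35^16 = 0.0000001
  k=1: C(16,1)·0.65^1·0.35^15 = 0.0000015
  k=2: C(16,2)·0.65^2·0.35^14 = 0.0000210
Total = 0.0000225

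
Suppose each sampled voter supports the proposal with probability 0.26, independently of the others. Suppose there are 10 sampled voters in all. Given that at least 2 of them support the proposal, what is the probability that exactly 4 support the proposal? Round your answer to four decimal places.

0.2026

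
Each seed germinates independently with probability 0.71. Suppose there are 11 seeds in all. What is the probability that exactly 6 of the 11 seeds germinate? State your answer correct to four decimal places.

X ~ Binomial(n=11, p=0.71).
P(X=6) = C(11,6) · p^6 · (1−p)^5
= 462 · 0.1281 · 0.0020511 = 0.121390

0.1214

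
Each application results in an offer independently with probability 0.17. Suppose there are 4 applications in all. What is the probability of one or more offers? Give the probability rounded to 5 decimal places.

0.52542

P(at least one) = 1 − P(none) = 1 − (1 − 0.17)^4
= 1 − 0.4745832 = 0.5254168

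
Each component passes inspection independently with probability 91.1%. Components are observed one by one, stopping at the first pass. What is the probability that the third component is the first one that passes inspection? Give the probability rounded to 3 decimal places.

0.007

Geometric (trials to first success), p = 0.911.
P(Y = 3) = (1−p)^2 · p = 0.007921 · 0.911 = 0.00722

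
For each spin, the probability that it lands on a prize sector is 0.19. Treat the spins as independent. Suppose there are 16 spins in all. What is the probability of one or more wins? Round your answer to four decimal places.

P(at least one) = 1 − P(none) = 1 − (1 − 0.19)^16
= 1 − 0.034337 = 0.965663

0.9657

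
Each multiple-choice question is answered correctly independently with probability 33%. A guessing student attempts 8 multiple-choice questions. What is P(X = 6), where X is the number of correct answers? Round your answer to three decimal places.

X ~ Binomial(n=8, p=0.33).
P(X=6) = C(8,6) · p^6 · (1−p)^2
= 28 · 0.0012915 · 0.4489 = 0.01623

0.016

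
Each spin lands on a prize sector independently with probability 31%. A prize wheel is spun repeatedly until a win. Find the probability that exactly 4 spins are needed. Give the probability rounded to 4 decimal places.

0.1018

Geometric (trials to first success), p = 0.31.
P(Y = 4) = (1−p)^3 · p = 0.32851 · 0.31 = 0.101838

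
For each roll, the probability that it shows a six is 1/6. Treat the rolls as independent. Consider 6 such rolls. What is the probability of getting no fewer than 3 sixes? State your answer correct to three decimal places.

X ~ Binomial(6, 0.166667); P(X ≥ 3) = Σ C(6,k) p^k (1−p)^(6−k) over k:
  k=3: C(6,3)·0.166667^3·0.833333^3 = 0.05358
  k=4: C(6,4)·0.166667^4·0.833333^2 = 0.00804
  k=5: C(6,5)·0.166667^5·0.833333^1 = 0.00064
  k=6: C(6,6)·0.166667^6·0.833333^0 = 0.00002
Total = 0.06229

0.062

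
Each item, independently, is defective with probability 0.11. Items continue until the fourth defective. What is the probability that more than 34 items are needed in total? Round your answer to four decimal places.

0.4769

Needing more than 34 items ⇔ fewer than 4 successes in the first 34. With X ~ Binomial(34, 0.11), P(Y > 34) = P(X ≤ 3).
  k=0: C(34,0)·0.11^0·0.89^34 = 0.019022
  k=1: C(34,1)·0.11^1·0.89^33 = 0.079936
  k=2: C(34,2)·0.11^2·0.89^32 = 0.163015
  k=3: C(34,3)·0.11^3·0.89^31 = 0.214912
P(X ≤ 3) = 0.476885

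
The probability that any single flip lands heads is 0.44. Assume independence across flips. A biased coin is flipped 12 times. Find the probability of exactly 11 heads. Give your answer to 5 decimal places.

0.00080

X ~ Binomial(n=12, p=0.44).
P(X=11) = C(12,11) · p^11 · (1−p)^1
= 12 · 0.00011967 · 0.56 = 0.0008042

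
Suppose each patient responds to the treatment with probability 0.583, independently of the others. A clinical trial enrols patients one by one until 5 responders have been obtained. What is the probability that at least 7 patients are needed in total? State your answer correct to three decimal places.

Needing more than 6 patients ⇔ fewer than 5 successes in the first 6. With X ~ Binomial(6, 0.583), P(Y > 6) = P(X ≤ 4).
  k=0: C(6,0)·0.583^0·0.417^6 = 0.00526
  k=1: C(6,1)·0.583^1·0.417^5 = 0.04411
  k=2: C(6,2)·0.583^2·0.417^4 = 0.15416
  k=3: C(6,3)·0.583^3·0.417^3 = 0.28737
  k=4: C(6,4)·0.583^4·0.417^2 = 0.30133
P(X ≤ 4) = 0.79222

0.792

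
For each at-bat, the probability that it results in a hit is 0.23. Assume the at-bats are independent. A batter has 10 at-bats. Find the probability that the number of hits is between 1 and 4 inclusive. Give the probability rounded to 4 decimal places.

0.8698

X ~ Binomial(10, 0.23); P(1 ≤ X ≤ 4) = Σ C(10,k) p^k (1−p)^(10−k) over k:
  k=1: C(10,1)·0.23^1·0.77^9 = 0.218849
  k=2: C(10,2)·0.23^2·0.77^8 = 0.294167
  k=3: C(10,3)·0.23^3·0.77^7 = 0.234315
  k=4: C(10,4)·0.23^4·0.77^6 = 0.122483
Total = 0.869814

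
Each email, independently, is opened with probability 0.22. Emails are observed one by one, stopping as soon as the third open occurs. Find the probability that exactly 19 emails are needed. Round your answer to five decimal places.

Y = trial on which the third success occurs; negative binomial, r=3, p=0.22.
P(Y=19) = C(18,2) · p^3 · (1−p)^16
= 153 · 0.010648 · 0.018772 = 0.0305825

0.03058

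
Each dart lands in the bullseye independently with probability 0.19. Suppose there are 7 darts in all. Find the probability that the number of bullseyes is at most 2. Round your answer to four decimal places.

0.8687

X ~ Binomial(7, 0.19); P(X ≤ 2) = Σ C(7,k) p^k (1−p)^(7−k) over k:
  k=0: C(7,0)·0.19^0·0.81^7 = 0.228768
  k=1: C(7,1)·0.19^1·0.81^6 = 0.375631
  k=2: C(7,2)·0.19^2·0.81^5 = 0.264333
Total = 0.868732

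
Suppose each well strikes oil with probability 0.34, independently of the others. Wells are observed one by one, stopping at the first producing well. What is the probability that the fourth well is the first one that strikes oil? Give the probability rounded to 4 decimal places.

0.0977

Geometric (trials to first success), p = 0.34.
P(Y = 4) = (1−p)^3 · p = 0.2875 · 0.34 = 0.097749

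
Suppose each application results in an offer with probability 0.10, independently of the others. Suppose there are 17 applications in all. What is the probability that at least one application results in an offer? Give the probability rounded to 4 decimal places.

0.8332

P(at least one) = 1 − P(none) = 1 − (1 − 0.10)^17
= 1 − 0.166772 = 0.833228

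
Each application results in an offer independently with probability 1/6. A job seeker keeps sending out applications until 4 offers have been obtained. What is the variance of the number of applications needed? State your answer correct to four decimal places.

120.0000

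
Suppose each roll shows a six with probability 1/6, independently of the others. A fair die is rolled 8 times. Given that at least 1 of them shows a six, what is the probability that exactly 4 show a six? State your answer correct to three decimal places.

X ~ Binomial(8, 0.166667). Want P(X=4 | X≥1) = P(X=4) / P(X≥1).
P(X=4) = C(8,4)·0.166667^4·0.833333^4 = 0.02605
P(X≥1) = 1 − 0.23257 = 0.76743
Ratio = 0.02605 / 0.76743 = 0.03394

0.034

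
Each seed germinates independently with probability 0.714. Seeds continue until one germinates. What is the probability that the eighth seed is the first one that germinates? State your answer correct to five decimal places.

0.00011

Geometric (trials to first success), p = 0.714.
P(Y = 8) = (1−p)^7 · p = 0.00015652 · 0.714 = 0.0001118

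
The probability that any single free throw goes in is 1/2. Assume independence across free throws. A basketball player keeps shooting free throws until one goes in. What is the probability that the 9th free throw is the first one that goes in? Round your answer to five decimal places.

0.00195

Geometric (trials to first success), p = 0.50.
P(Y = 9) = (1−p)^8 · p = 0.0039062 · 0.50 = 0.0019531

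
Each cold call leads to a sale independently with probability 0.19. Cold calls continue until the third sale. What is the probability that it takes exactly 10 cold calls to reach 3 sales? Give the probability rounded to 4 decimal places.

0.0565

Y = trial on which the third success occurs; negative binomial, r=3, p=0.19.
P(Y=10) = C(9,2) · p^3 · (1−p)^7
= 36 · 0.006859 · 0.22877 = 0.056488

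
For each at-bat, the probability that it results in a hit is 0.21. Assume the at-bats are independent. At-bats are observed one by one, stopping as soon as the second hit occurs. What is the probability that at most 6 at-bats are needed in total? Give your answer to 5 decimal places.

0.36920

Finishing within 6 at-bats ⇔ at least 2 successes in the first 6. With X ~ Binomial(6, 0.21), P(Y ≤ 6) = 1 − P(X ≤ 1).
  k=0: C(6,0)·0.21^0·0.79^6 = 0.2430875
  k=1: C(6,1)·0.21^1·0.79^5 = 0.3877091
1 − 0.6307966 = 0.3692034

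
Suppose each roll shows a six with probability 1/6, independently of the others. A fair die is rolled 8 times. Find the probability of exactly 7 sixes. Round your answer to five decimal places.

0.00002

X ~ Binomial(n=8, p=0.166667).
P(X=7) = C(8,7) · p^7 · (1−p)^1
= 8 · 3.5722e-06 · 0.83333 = 0.0000238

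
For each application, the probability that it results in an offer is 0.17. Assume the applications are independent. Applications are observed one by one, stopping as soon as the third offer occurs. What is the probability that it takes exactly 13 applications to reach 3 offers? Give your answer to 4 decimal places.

0.0503

Y = trial on which the third success occurs; negative binomial, r=3, p=0.17.
P(Y=13) = C(12,2) · p^3 · (1−p)^10
= 66 · 0.004913 · 0.15516 = 0.050312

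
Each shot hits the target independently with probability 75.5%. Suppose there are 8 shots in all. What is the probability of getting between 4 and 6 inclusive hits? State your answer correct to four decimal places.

0.5953

X ~ Binomial(8, 0.755); P(4 ≤ X ≤ 6) = Σ C(8,k) p^k (1−p)^(8−k) over k:
  k=4: C(8,4)·0.755^4·0.245^4 = 0.081950
  k=5: C(8,5)·0.755^5·0.245^3 = 0.202032
  k=6: C(8,6)·0.755^6·0.245^2 = 0.311295
Total = 0.595277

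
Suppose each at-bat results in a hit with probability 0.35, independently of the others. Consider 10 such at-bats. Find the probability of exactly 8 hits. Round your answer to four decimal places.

0.0043

X ~ Binomial(n=10, p=0.35).
P(X=8) = C(10,8) · p^8 · (1−p)^2
= 45 · 0.00022519 · 0.4225 = 0.004281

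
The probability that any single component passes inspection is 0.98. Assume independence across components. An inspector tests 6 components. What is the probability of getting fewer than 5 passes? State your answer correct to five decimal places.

0.00569

X ~ Binomial(6, 0.98); P(X ≤ 4) = Σ C(6,k) p^k (1−p)^(6−k) over k:
  k=0: C(6,0)·0.98^0·0.02^6 = 0.0000000
  k=1: C(6,1)·0.98^1·0.02^5 = 0.0000000
  k=2: C(6,2)·0.98^2·0.02^4 = 0.0000023
  k=3: C(6,3)·0.98^3·0.02^3 = 0.0001506
  k=4: C(6,4)·0.98^4·0.02^2 = 0.0055342
Total = 0.0056871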